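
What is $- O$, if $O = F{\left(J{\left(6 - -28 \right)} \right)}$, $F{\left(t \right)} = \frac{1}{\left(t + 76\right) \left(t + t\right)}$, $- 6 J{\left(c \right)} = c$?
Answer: $\frac{9}{7174} \approx 0.0012545$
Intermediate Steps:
$J{\left(c \right)} = - \frac{c}{6}$
$F{\left(t \right)} = \frac{1}{2 t \left(76 + t\right)}$ ($F{\left(t \right)} = \frac{1}{\left(76 + t\right) 2 t} = \frac{1}{2 t \left(76 + t\right)}$)
$O = - \frac{9}{7174}$ ($O = \frac{1}{2 \left(- \frac{6 - -28}{6}\right) \left(76 - \frac{6 - -28}{6}\right)} = \frac{1}{2 \left(- \frac{6 + 28}{6}\right) \left(76 - \frac{6 + 28}{6}\right)} = \frac{1}{2 \left(\left(- \frac{1}{6}\right) 34\right) \left(76 - \frac{17}{3}\right)} = \frac{1}{2 \left(- \frac{17}{3}\right) \left(76 - \frac{17}{3}\right)} = \frac{1}{2} \left(- \frac{3}{17}\right) \frac{1}{\frac{211}{3}} = \frac{1}{2} \left(- \frac{3}{17}\right) \frac{3}{211} = - \frac{9}{7174} \approx -0.0012545$)
$- O = \left(-1\right) \left(- \frac{9}{7174}\right) = \frac{9}{7174}$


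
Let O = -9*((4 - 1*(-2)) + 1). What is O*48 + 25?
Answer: -2999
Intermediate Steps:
O = -63 (O = -9*((4 + 2) + 1) = -9*(6 + 1) = -9*7 = -63)
O*48 + 25 = -63*48 + 25 = -3024 + 25 = -2999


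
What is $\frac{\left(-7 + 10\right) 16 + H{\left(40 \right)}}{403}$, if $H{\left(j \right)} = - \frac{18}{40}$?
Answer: $\frac{951}{8060} \approx 0.11799$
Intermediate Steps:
$H{\left(j \right)} = - \frac{9}{20}$ ($H{\left(j \right)} = \left(-18\right) \frac{1}{40} = - \frac{9}{20}$)
$\frac{\left(-7 + 10\right) 16 + H{\left(40 \right)}}{403} = \frac{\left(-7 + 10\right) 16 - \frac{9}{20}}{403} = \frac{3 \cdot 16 - \frac{9}{20}}{403} = \frac{48 - \frac{9}{20}}{403} = \frac{1}{403} \cdot \frac{951}{20} = \frac{951}{8060}$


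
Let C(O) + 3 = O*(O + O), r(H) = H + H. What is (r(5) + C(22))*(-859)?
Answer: -837525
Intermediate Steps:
r(H) = 2*H
C(O) = -3 + 2*O² (C(O) = -3 + O*(O + O) = -3 + O*(2*O) = -3 + 2*O²)
(r(5) + C(22))*(-859) = (2*5 + (-3 + 2*22²))*(-859) = (10 + (-3 + 2*484))*(-859) = (10 + (-3 + 968))*(-859) = (10 + 965)*(-859) = 975*(-859) = -837525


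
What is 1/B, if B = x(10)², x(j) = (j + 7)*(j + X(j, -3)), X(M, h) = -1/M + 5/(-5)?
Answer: 100/2289169 ≈ 4.3684e-5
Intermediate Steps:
X(M, h) = -1 - 1/M (X(M, h) = -1/M + 5*(-⅕) = -1/M - 1 = -1 - 1/M)
x(j) = (7 + j)*(j + (-1 - j)/j) (x(j) = (j + 7)*(j + (-1 - j)/j) = (7 + j)*(j + (-1 - j)/j))
B = 2289169/100 (B = (-8 + 10² - 7/10 + 6*10)² = (-8 + 100 - 7*⅒ + 60)² = (-8 + 100 - 7/10 + 60)² = (1513/10)² = 2289169/100 ≈ 22892.)
1/B = 1/(2289169/100) = 100/2289169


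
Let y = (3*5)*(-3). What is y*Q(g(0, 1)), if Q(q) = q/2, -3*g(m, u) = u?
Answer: 15/2 ≈ 7.5000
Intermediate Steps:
g(m, u) = -u/3
y = -45 (y = 15*(-3) = -45)
Q(q) = q/2 (Q(q) = q*(1/2) = q/2)
y*Q(g(0, 1)) = -45*(-1/3*1)/2 = -45*(-1)/(2*3) = -45*(-1/6) = 15/2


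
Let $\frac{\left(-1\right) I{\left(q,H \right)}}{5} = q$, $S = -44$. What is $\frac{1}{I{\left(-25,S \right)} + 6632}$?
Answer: $\frac{1}{6757} \approx 0.00014799$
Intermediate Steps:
$I{\left(q,H \right)} = - 5 q$
$\frac{1}{I{\left(-25,S \right)} + 6632} = \frac{1}{\left(-5\right) \left(-25\right) + 6632} = \frac{1}{125 + 6632} = \frac{1}{6757}$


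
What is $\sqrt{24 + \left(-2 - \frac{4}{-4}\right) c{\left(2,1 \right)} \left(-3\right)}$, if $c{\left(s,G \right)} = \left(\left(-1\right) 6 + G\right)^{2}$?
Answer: $3 \sqrt{11} \approx 9.9499$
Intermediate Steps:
$c{\left(s,G \right)} = \left(-6 + G\right)^{2}$
$\sqrt{24 + \left(-2 - \frac{4}{-4}\right) c{\left(2,1 \right)} \left(-3\right)} = \sqrt{24 + \left(-2 - \frac{4}{-4}\right) \left(-6 + 1\right)^{2} \left(-3\right)} = \sqrt{24 + \left(-2 - 4 \left(- \frac{1}{4}\right)\right) \left(-5\right)^{2} \left(-3\right)} = \sqrt{24 + \left(-2 - -1\right) 25 \left(-3\right)} = \sqrt{24 + \left(-2 + 1\right) 25 \left(-3\right)} = \sqrt{24 + \left(-1\right) 25 \left(-3\right)} = \sqrt{24 - -75} = \sqrt{24 + 75} = \sqrt{99} = 3 \sqrt{11}$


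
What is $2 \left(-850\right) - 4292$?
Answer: $-5992$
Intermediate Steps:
$2 \left(-850\right) - 4292 = -1700 - 4292 = -5992$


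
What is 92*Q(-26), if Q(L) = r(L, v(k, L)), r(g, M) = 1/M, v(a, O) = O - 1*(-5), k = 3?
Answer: -92/21 ≈ -4.3810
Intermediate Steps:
v(a, O) = 5 + O (v(a, O) = O + 5 = 5 + O)
r(g, M) = 1/M
Q(L) = 1/(5 + L)
92*Q(-26) = 92/(5 - 26) = 92/(-21) = 92*(-1/21) = -92/21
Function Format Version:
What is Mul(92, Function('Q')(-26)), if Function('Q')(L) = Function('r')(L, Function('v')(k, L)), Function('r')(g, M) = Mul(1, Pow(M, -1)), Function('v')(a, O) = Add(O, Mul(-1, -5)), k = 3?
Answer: Rational(-92, 21) ≈ -4.3810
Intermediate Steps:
Function('v')(a, O) = Add(5, O) (Function('v')(a, O) = Add(O, 5) = Add(5, O))
Function('r')(g, M) = Pow(M, -1)
Function('Q')(L) = Pow(Add(5, L), -1)
Mul(92, Function('Q')(-26)) = Mul(92, Pow(Add(5, -26), -1)) = Mul(92, Pow(-21, -1)) = Mul(92, Rational(-1, 21)) = Rational(-92, 21)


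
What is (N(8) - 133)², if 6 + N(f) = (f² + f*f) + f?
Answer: 9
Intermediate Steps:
N(f) = -6 + f + 2*f² (N(f) = -6 + ((f² + f*f) + f) = -6 + ((f² + f²) + f) = -6 + (2*f² + f) = -6 + (f + 2*f²) = -6 + f + 2*f²)
(N(8) - 133)² = ((-6 + 8 + 2*8²) - 133)² = ((-6 + 8 + 2*64) - 133)² = ((-6 + 8 + 128) - 133)² = (130 - 133)² = (-3)² = 9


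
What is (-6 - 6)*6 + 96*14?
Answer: 1272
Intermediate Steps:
(-6 - 6)*6 + 96*14 = -12*6 + 1344 = -72 + 1344 = 1272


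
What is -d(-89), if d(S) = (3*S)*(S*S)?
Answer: 2114907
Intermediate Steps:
d(S) = 3*S³ (d(S) = (3*S)*S² = 3*S³)
-d(-89) = -3*(-89)³ = -3*(-704969) = -1*(-2114907) = 2114907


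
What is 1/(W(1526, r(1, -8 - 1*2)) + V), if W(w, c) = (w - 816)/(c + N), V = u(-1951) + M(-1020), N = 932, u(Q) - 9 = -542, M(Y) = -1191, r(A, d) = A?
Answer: -933/1607782 ≈ -0.00058030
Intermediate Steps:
u(Q) = -533 (u(Q) = 9 - 542 = -533)
V = -1724 (V = -533 - 1191 = -1724)
W(w, c) = (-816 + w)/(932 + c) (W(w, c) = (w - 816)/(c + 932) = (-816 + w)/(932 + c))
1/(W(1526, r(1, -8 - 1*2)) + V) = 1/((-816 + 1526)/(932 + 1) - 1724) = 1/(710/933 - 1724) = 1/(-1607782/933) = -933/1607782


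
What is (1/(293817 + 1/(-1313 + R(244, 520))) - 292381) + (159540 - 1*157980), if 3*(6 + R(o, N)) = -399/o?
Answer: -27511656545705240/94599965429 ≈ -2.9082e+5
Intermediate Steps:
R(o, N) = -6 - 133/o (R(o, N) = -6 + (-399/o)/3 = -6 - 133/o)
(1/(293817 + 1/(-1313 + R(244, 520))) - 292381) + (159540 - 1*157980) = (1/(293817 + 1/(-1313 + (-6 - 133/244))) - 292381) + (159540 - 1*157980) = (1/(293817 + 1/(-1313 + (-6 - 133*1/244))) - 292381) + (159540 - 157980) = (1/(293817 + 1/(-1313 + (-6 - 133/244))) - 292381) + 1560 = (1/(293817 + 1/(-1313 - 1597/244)) - 292381) + 1560 = (1/(293817 + 1/(-321969/244)) - 292381) + 1560 = (1/(293817 - 244/321969) - 292381) + 1560 = (1/(94599965429/321969) - 292381) + 1560 = (321969/94599965429 - 292381) + 1560 = -27659232491774480/94599965429 + 1560 = -27511656545705240/94599965429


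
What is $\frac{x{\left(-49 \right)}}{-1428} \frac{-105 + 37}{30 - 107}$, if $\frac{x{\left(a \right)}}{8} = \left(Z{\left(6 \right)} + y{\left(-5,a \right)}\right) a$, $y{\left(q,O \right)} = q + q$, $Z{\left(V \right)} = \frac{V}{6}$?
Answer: $- \frac{24}{11} \approx -2.1818$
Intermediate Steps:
$Z{\left(V \right)} = \frac{V}{6}$ ($Z{\left(V \right)} = V \frac{1}{6} = \frac{V}{6}$)
$y{\left(q,O \right)} = 2 q$
$x{\left(a \right)} = - 72 a$ ($x{\left(a \right)} = 8 \left(\frac{1}{6} \cdot 6 + 2 \left(-5\right)\right) a = 8 \left(1 - 10\right) a = 8 \left(- 9 a\right) = - 72 a$)
$\frac{x{\left(-49 \right)}}{-1428} \frac{-105 + 37}{30 - 107} = \frac{\left(-72\right) \left(-49\right)}{-1428} \frac{-105 + 37}{30 - 107} = 3528 \left(- \frac{1}{1428}\right) \left(- \frac{68}{-77}\right) = - \frac{42 \left(\left(-68\right) \left(- \frac{1}{77}\right)\right)}{17} = \left(- \frac{42}{17}\right) \frac{68}{77} = - \frac{24}{11}$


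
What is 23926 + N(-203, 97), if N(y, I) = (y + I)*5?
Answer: 23396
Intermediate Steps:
N(y, I) = 5*I + 5*y (N(y, I) = (I + y)*5 = 5*I + 5*y)
23926 + N(-203, 97) = 23926 + (5*97 + 5*(-203)) = 23926 + (485 - 1015) = 23926 - 530 = 23396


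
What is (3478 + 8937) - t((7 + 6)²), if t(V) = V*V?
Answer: -16146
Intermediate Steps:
t(V) = V²
(3478 + 8937) - t((7 + 6)²) = (3478 + 8937) - ((7 + 6)²)² = 12415 - (13²)² = 12415 - 1*169² = 12415 - 1*28561 = 12415 - 28561 = -16146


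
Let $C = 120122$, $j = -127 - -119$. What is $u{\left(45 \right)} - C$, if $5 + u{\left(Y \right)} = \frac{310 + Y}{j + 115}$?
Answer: $- \frac{12853234}{107} \approx -1.2012 \cdot 10^{5}$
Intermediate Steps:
$j = -8$ ($j = -127 + 119 = -8$)
$u{\left(Y \right)} = - \frac{225}{107} + \frac{Y}{107}$ ($u{\left(Y \right)} = -5 + \frac{310 + Y}{-8 + 115} = -5 + \frac{310 + Y}{107} = -5 + \left(310 + Y\right) \frac{1}{107} = -5 + \left(\frac{310}{107} + \frac{Y}{107}\right) = - \frac{225}{107} + \frac{Y}{107}$)
$u{\left(45 \right)} - C = \left(- \frac{225}{107} + \frac{1}{107} \cdot 45\right) - 120122 = \left(- \frac{225}{107} + \frac{45}{107}\right) - 120122 = - \frac{180}{107} - 120122 = - \frac{12853234}{107}$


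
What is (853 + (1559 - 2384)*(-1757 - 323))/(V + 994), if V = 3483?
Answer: 1716853/4477 ≈ 383.48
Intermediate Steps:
(853 + (1559 - 2384)*(-1757 - 323))/(V + 994) = (853 + (1559 - 2384)*(-1757 - 323))/(3483 + 994) = (853 - 825*(-2080))/4477 = (853 + 1716000)*(1/4477) = 1716853*(1/4477) = 1716853/4477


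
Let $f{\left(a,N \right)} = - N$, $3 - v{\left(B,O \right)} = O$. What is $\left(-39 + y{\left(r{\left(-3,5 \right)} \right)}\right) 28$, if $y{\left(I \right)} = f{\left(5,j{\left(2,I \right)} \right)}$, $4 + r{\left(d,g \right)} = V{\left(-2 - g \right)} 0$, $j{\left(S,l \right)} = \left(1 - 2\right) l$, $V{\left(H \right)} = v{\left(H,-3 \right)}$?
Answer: $-1204$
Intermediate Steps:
$v{\left(B,O \right)} = 3 - O$
$V{\left(H \right)} = 6$ ($V{\left(H \right)} = 3 - -3 = 3 + 3 = 6$)
$j{\left(S,l \right)} = - l$
$r{\left(d,g \right)} = -4$ ($r{\left(d,g \right)} = -4 + 6 \cdot 0 = -4 + 0 = -4$)
$y{\left(I \right)} = I$ ($y{\left(I \right)} = - \left(-1\right) I = I$)
$\left(-39 + y{\left(r{\left(-3,5 \right)} \right)}\right) 28 = \left(-39 - 4\right) 28 = \left(-43\right) 28 = -1204$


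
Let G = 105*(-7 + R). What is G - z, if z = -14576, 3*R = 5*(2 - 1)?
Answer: 14016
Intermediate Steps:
R = 5/3 (R = (5*(2 - 1))/3 = (5*1)/3 = (1/3)*5 = 5/3 ≈ 1.6667)
G = -560 (G = 105*(-7 + 5/3) = 105*(-16/3) = -560)
G - z = -560 - 1*(-14576) = -560 + 14576 = 14016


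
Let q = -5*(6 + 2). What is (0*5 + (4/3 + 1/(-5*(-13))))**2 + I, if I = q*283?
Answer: -430373831/38025 ≈ -11318.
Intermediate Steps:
q = -40 (q = -5*8 = -40)
I = -11320 (I = -40*283 = -11320)
(0*5 + (4/3 + 1/(-5*(-13))))**2 + I = (0*5 + (4/3 + 1/(-5*(-13))))**2 - 11320 = (0 + (4*(1/3) - 1/5*(-1/13)))**2 - 11320 = (0 + (4/3 + 1/65))**2 - 11320 = (0 + 263/195)**2 - 11320 = (263/195)**2 - 11320 = 69169/38025 - 11320 = -430373831/38025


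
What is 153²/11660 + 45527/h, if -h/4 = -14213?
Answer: 232711661/82861790 ≈ 2.8084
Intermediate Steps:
h = 56852 (h = -4*(-14213) = 56852)
153²/11660 + 45527/h = 153²/11660 + 45527/56852 = 23409*(1/11660) + 45527*(1/56852) = 23409/11660 + 45527/56852 = 232711661/82861790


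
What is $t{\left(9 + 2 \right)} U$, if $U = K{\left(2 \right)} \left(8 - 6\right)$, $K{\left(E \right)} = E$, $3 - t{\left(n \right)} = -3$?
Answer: $24$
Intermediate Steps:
$t{\left(n \right)} = 6$ ($t{\left(n \right)} = 3 - -3 = 3 + 3 = 6$)
$U = 4$ ($U = 2 \left(8 - 6\right) = 2 \cdot 2 = 4$)
$t{\left(9 + 2 \right)} U = 6 \cdot 4 = 24$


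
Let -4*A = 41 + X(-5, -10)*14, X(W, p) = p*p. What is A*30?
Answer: -21615/2 ≈ -10808.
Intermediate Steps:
X(W, p) = p²
A = -1441/4 (A = -(41 + (-10)²*14)/4 = -(41 + 100*14)/4 = -(41 + 1400)/4 = -¼*1441 = -1441/4 ≈ -360.25)
A*30 = -1441/4*30 = -21615/2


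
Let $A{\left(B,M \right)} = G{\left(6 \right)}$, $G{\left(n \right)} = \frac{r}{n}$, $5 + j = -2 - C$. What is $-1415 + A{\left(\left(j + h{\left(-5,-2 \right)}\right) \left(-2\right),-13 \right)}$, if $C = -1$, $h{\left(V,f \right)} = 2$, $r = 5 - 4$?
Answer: $- \frac{8489}{6} \approx -1414.8$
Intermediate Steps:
$r = 1$ ($r = 5 - 4 = 1$)
$j = -6$ ($j = -5 - 1 = -6$)
$G{\left(n \right)} = \frac{1}{n}$ ($G{\left(n \right)} = 1 \frac{1}{n} = \frac{1}{n}$)
$A{\left(B,M \right)} = \frac{1}{6}$
$-1415 + A{\left(\left(j + h{\left(-5,-2 \right)}\right) \left(-2\right),-13 \right)} = -1415 + \frac{1}{6} = - \frac{8489}{6}$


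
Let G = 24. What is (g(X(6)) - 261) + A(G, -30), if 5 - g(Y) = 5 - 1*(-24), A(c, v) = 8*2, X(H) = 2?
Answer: -269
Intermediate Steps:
A(c, v) = 16
g(Y) = -24 (g(Y) = 5 - (5 - 1*(-24)) = 5 - (5 + 24) = 5 - 1*29 = 5 - 29 = -24)
(g(X(6)) - 261) + A(G, -30) = (-24 - 261) + 16 = -285 + 16 = -269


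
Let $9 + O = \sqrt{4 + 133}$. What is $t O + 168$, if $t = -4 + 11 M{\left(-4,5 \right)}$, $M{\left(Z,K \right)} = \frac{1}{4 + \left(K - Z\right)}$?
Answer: $\frac{2553}{13} - \frac{41 \sqrt{137}}{13} \approx 159.47$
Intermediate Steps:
$M{\left(Z,K \right)} = \frac{1}{4 + K - Z}$
$O = -9 + \sqrt{137}$ ($O = -9 + \sqrt{4 + 133} = -9 + \sqrt{137} \approx 2.7047$)
$t = - \frac{41}{13}$ ($t = -4 + \frac{11}{4 + 5 - -4} = -4 + \frac{11}{4 + 5 + 4} = -4 + \frac{11}{13} = - \frac{41}{13} \approx -3.1538$)
$t O + 168 = - \frac{41 \left(-9 + \sqrt{137}\right)}{13} + 168 = \left(\frac{369}{13} - \frac{41 \sqrt{137}}{13}\right) + 168 = \frac{2553}{13} - \frac{41 \sqrt{137}}{13}$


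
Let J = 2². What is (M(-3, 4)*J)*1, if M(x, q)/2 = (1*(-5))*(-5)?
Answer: 200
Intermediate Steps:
M(x, q) = 50 (M(x, q) = 2*((1*(-5))*(-5)) = 2*(-5*(-5)) = 2*25 = 50)
J = 4
(M(-3, 4)*J)*1 = (50*4)*1 = 200*1 = 200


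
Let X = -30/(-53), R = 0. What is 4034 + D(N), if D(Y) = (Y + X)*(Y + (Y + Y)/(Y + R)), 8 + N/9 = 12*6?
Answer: 17876326/53 ≈ 3.3729e+5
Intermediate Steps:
N = 576 (N = -72 + 9*(12*6) = -72 + 9*72 = -72 + 648 = 576)
X = 30/53 (X = -30*(-1/53) = 30/53 ≈ 0.56604)
D(Y) = (2 + Y)*(30/53 + Y) (D(Y) = (Y + 30/53)*(Y + (Y + Y)/(Y + 0)) = (30/53 + Y)*(Y + (2*Y)/Y) = (30/53 + Y)*(Y + 2) = (30/53 + Y)*(2 + Y) = (2 + Y)*(30/53 + Y))
4034 + D(N) = 4034 + (60/53 + 576² + (136/53)*576) = 4034 + (60/53 + 331776 + 78336/53) = 4034 + 17662524/53 = 17876326/53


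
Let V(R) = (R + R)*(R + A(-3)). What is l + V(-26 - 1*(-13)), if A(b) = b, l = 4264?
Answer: 4680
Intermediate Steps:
V(R) = 2*R*(-3 + R) (V(R) = (R + R)*(R - 3) = (2*R)*(-3 + R) = 2*R*(-3 + R))
l + V(-26 - 1*(-13)) = 4264 + 2*(-26 - 1*(-13))*(-3 + (-26 - 1*(-13))) = 4264 + 2*(-26 + 13)*(-3 + (-26 + 13)) = 4264 + 2*(-13)*(-3 - 13) = 4264 + 2*(-13)*(-16) = 4264 + 416 = 4680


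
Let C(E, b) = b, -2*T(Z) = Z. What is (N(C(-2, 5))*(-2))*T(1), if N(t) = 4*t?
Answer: 20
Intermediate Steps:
T(Z) = -Z/2
(N(C(-2, 5))*(-2))*T(1) = ((4*5)*(-2))*(-½*1) = (20*(-2))*(-½) = -40*(-½) = 20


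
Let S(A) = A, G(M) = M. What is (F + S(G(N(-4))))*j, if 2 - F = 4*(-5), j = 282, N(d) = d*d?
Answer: 10716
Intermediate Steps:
N(d) = d²
F = 22 (F = 2 - 4*(-5) = 2 - 1*(-20) = 2 + 20 = 22)
(F + S(G(N(-4))))*j = (22 + (-4)²)*282 = (22 + 16)*282 = 38*282 = 10716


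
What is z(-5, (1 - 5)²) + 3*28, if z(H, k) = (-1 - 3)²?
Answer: 100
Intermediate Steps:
z(H, k) = 16 (z(H, k) = (-4)² = 16)
z(-5, (1 - 5)²) + 3*28 = 16 + 3*28 = 16 + 84 = 100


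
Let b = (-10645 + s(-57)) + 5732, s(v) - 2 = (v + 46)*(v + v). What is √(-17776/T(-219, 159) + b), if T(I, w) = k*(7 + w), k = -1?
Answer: I*√24455369/83 ≈ 59.581*I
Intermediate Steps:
T(I, w) = -7 - w (T(I, w) = -(7 + w) = -7 - w)
s(v) = 2 + 2*v*(46 + v) (s(v) = 2 + (v + 46)*(v + v) = 2 + (46 + v)*(2*v) = 2 + 2*v*(46 + v))
b = -3657 (b = (-10645 + (2 + 2*(-57)² + 92*(-57))) + 5732 = (-10645 + (2 + 2*3249 - 5244)) + 5732 = (-10645 + (2 + 6498 - 5244)) + 5732 = (-10645 + 1256) + 5732 = -9389 + 5732 = -3657)
√(-17776/T(-219, 159) + b) = √(-17776/(-7 - 1*159) - 3657) = √(-17776/(-7 - 159) - 3657) = √(-17776/(-166) - 3657) = √(-17776*(-1/166) - 3657) = √(8888/83 - 3657) = √(-294643/83) = I*√24455369/83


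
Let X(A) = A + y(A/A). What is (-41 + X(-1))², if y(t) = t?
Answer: 1681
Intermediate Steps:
X(A) = 1 + A (X(A) = A + A/A = A + 1 = 1 + A)
(-41 + X(-1))² = (-41 + (1 - 1))² = (-41 + 0)² = (-41)² = 1681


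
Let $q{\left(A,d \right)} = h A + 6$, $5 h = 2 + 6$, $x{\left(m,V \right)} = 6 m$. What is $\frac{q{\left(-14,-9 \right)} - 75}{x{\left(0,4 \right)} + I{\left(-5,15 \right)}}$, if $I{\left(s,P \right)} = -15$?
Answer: $\frac{457}{75} \approx 6.0933$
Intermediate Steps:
$h = \frac{8}{5}$ ($h = \frac{2 + 6}{5} = \frac{1}{5} \cdot 8 = \frac{8}{5} \approx 1.6$)
$q{\left(A,d \right)} = 6 + \frac{8 A}{5}$ ($q{\left(A,d \right)} = \frac{8 A}{5} + 6 = 6 + \frac{8 A}{5}$)
$\frac{q{\left(-14,-9 \right)} - 75}{x{\left(0,4 \right)} + I{\left(-5,15 \right)}} = \frac{\left(6 + \frac{8}{5} \left(-14\right)\right) - 75}{6 \cdot 0 - 15} = \frac{\left(6 - \frac{112}{5}\right) - 75}{0 - 15} = \frac{- \frac{82}{5} - 75}{-15} = \left(- \frac{457}{5}\right) \left(- \frac{1}{15}\right) = \frac{457}{75}$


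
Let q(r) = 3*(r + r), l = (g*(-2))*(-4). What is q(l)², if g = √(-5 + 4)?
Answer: -2304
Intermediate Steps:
g = I (g = √(-1) = I ≈ 1.0*I)
l = 8*I (l = (I*(-2))*(-4) = -2*I*(-4) = 8*I ≈ 8.0*I)
q(r) = 6*r (q(r) = 3*(2*r) = 6*r)
q(l)² = (6*(8*I))² = (48*I)² = -2304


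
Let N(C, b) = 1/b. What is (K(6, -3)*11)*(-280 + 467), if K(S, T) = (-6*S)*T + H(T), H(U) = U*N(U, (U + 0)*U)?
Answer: 664411/3 ≈ 2.2147e+5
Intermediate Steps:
H(U) = 1/U (H(U) = U/(((U + 0)*U)) = U/((U*U)) = U/(U²) = U/U² = 1/U)
K(S, T) = 1/T - 6*S*T (K(S, T) = (-6*S)*T + 1/T = -6*S*T + 1/T = 1/T - 6*S*T)
(K(6, -3)*11)*(-280 + 467) = ((1/(-3) - 6*6*(-3))*11)*(-280 + 467) = ((-⅓ + 108)*11)*187 = ((323/3)*11)*187 = (3553/3)*187 = 664411/3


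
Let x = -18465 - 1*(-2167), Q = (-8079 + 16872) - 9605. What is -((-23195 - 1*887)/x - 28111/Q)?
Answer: -8236339/228172 ≈ -36.097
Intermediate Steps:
Q = -812 (Q = 8793 - 9605 = -812)
x = -16298 (x = -18465 + 2167 = -16298)
-((-23195 - 1*887)/x - 28111/Q) = -((-23195 - 1*887)/(-16298) - 28111/(-812)) = -((-23195 - 887)*(-1/16298) - 28111*(-1/812)) = -(-24082*(-1/16298) + 28111/812) = -(12041/8149 + 28111/812) = -1*8236339/228172 = -8236339/228172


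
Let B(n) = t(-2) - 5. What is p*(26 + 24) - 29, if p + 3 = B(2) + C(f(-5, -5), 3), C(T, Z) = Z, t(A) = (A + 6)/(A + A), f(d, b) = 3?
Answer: -329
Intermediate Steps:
t(A) = (6 + A)/(2*A) (t(A) = (6 + A)/((2*A)) = (6 + A)*(1/(2*A)) = (6 + A)/(2*A))
B(n) = -6 (B(n) = (½)*(6 - 2)/(-2) - 5 = (½)*(-½)*4 - 5 = -1 - 5 = -6)
p = -6 (p = -3 + (-6 + 3) = -3 - 3 = -6)
p*(26 + 24) - 29 = -6*(26 + 24) - 29 = -6*50 - 29 = -300 - 29 = -329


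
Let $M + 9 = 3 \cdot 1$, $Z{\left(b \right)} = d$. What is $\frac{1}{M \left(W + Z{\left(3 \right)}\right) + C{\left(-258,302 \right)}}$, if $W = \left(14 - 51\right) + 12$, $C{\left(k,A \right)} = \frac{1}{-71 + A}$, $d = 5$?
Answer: $\frac{231}{27721} \approx 0.008333$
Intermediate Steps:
$Z{\left(b \right)} = 5$
$M = -6$ ($M = -9 + 3 \cdot 1 = -9 + 3 = -6$)
$W = -25$ ($W = -37 + 12 = -25$)
$\frac{1}{M \left(W + Z{\left(3 \right)}\right) + C{\left(-258,302 \right)}} = \frac{1}{- 6 \left(-25 + 5\right) + \frac{1}{-71 + 302}} = \frac{1}{\left(-6\right) \left(-20\right) + \frac{1}{231}} = \frac{1}{120 + \frac{1}{231}} = \frac{1}{\frac{27721}{231}} = \frac{231}{27721}$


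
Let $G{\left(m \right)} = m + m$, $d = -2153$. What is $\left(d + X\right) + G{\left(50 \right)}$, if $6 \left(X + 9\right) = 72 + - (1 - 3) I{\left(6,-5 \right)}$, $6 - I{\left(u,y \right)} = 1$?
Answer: $- \frac{6145}{3} \approx -2048.3$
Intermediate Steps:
$I{\left(u,y \right)} = 5$ ($I{\left(u,y \right)} = 6 - 1 = 5$)
$X = \frac{14}{3}$ ($X = -9 + \frac{72 + - (1 - 3) 5}{6} = -9 + \frac{72 + \left(-1\right) \left(-2\right) 5}{6} = -9 + \frac{72 + 2 \cdot 5}{6} = -9 + \frac{72 + 10}{6} = -9 + \frac{1}{6} \cdot 82 = -9 + \frac{41}{3} = \frac{14}{3} \approx 4.6667$)
$G{\left(m \right)} = 2 m$
$\left(d + X\right) + G{\left(50 \right)} = \left(-2153 + \frac{14}{3}\right) + 2 \cdot 50 = - \frac{6445}{3} + 100 = - \frac{6145}{3}$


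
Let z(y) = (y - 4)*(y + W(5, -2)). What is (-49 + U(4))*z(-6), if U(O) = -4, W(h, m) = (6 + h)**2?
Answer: 60950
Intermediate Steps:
z(y) = (-4 + y)*(121 + y) (z(y) = (y - 4)*(y + (6 + 5)**2) = (-4 + y)*(y + 11**2) = (-4 + y)*(y + 121) = (-4 + y)*(121 + y))
(-49 + U(4))*z(-6) = (-49 - 4)*(-484 + (-6)**2 + 117*(-6)) = -53*(-484 + 36 - 702) = -53*(-1150) = 60950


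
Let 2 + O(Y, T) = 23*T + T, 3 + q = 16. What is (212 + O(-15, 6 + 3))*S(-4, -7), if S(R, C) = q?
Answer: 5538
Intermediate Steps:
q = 13 (q = -3 + 16 = 13)
S(R, C) = 13
O(Y, T) = -2 + 24*T (O(Y, T) = -2 + (23*T + T) = -2 + 24*T)
(212 + O(-15, 6 + 3))*S(-4, -7) = (212 + (-2 + 24*(6 + 3)))*13 = (212 + (-2 + 24*9))*13 = (212 + (-2 + 216))*13 = (212 + 214)*13 = 426*13 = 5538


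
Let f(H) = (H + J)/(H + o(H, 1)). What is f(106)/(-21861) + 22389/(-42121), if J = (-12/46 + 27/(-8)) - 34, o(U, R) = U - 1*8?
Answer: -874874868143/1645877064096 ≈ -0.53156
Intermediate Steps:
o(U, R) = -8 + U (o(U, R) = U - 8 = -8 + U)
J = -6925/184 (J = (-12*1/46 + 27*(-⅛)) - 34 = (-6/23 - 27/8) - 34 = -669/184 - 34 = -6925/184 ≈ -37.636)
f(H) = (-6925/184 + H)/(-8 + 2*H) (f(H) = (H - 6925/184)/(H + (-8 + H)) = (-6925/184 + H)/(-8 + 2*H))
f(106)/(-21861) + 22389/(-42121) = ((-6925 + 184*106)/(368*(-4 + 106)))/(-21861) + 22389/(-42121) = ((1/368)*(-6925 + 19504)/102)*(-1/21861) + 22389*(-1/42121) = ((1/368)*(1/102)*12579)*(-1/21861) - 22389/42121 = (4193/12512)*(-1/21861) - 22389/42121 = -599/39074976 - 22389/42121 = -874874868143/1645877064096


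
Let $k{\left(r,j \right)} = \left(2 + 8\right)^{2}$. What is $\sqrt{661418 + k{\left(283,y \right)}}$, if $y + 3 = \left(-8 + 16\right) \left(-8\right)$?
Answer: $3 \sqrt{73502} \approx 813.34$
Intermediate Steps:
$y = -67$ ($y = -3 + \left(-8 + 16\right) \left(-8\right) = -3 + 8 \left(-8\right) = -3 - 64 = -67$)
$k{\left(r,j \right)} = 100$ ($k{\left(r,j \right)} = 10^{2} = 100$)
$\sqrt{661418 + k{\left(283,y \right)}} = \sqrt{661418 + 100} = \sqrt{661518} = 3 \sqrt{73502}$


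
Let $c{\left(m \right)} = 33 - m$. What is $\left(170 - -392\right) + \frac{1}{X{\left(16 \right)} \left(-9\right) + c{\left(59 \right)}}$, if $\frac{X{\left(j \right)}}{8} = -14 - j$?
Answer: $\frac{1199309}{2134} \approx 562.0$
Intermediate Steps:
$X{\left(j \right)} = -112 - 8 j$ ($X{\left(j \right)} = 8 \left(-14 - j\right) = -112 - 8 j$)
$\left(170 - -392\right) + \frac{1}{X{\left(16 \right)} \left(-9\right) + c{\left(59 \right)}} = \left(170 - -392\right) + \frac{1}{\left(-112 - 128\right) \left(-9\right) + \left(33 - 59\right)} = \left(170 + 392\right) + \frac{1}{\left(-112 - 128\right) \left(-9\right) + \left(33 - 59\right)} = 562 + \frac{1}{\left(-240\right) \left(-9\right) - 26} = 562 + \frac{1}{2160 - 26} = 562 + \frac{1}{2134} = \frac{1199309}{2134}$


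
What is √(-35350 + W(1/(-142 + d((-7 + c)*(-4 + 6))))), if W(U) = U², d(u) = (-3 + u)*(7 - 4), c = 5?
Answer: I*√939214149/163 ≈ 188.02*I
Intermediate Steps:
d(u) = -9 + 3*u (d(u) = (-3 + u)*3 = -9 + 3*u)
√(-35350 + W(1/(-142 + d((-7 + c)*(-4 + 6))))) = √(-35350 + (1/(-142 + (-9 + 3*((-7 + 5)*(-4 + 6)))))²) = √(-35350 + (1/(-142 + (-9 + 3*(-2*2))))²) = √(-35350 + (1/(-142 + (-9 + 3*(-4))))²) = √(-35350 + (1/(-142 + (-9 - 12)))²) = √(-35350 + (1/(-142 - 21))²) = √(-35350 + (1/(-163))²) = √(-35350 + (-1/163)²) = √(-35350 + 1/26569) = √(-939214149/26569) = I*√939214149/163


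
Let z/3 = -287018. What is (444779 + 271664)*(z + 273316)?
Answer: -421080775934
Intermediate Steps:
z = -861054 (z = 3*(-287018) = -861054)
(444779 + 271664)*(z + 273316) = (444779 + 271664)*(-861054 + 273316) = 716443*(-587738) = -421080775934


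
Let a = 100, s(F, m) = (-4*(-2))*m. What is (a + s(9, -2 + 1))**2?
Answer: 8464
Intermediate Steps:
s(F, m) = 8*m
(a + s(9, -2 + 1))**2 = (100 + 8*(-2 + 1))**2 = (100 + 8*(-1))**2 = (100 - 8)**2 = 92**2 = 8464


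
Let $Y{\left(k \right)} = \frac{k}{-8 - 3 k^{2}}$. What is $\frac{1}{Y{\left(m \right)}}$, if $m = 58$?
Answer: $- \frac{5050}{29} \approx -174.14$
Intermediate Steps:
$\frac{1}{Y{\left(m \right)}} = \frac{1}{\left(-1\right) 58 \frac{1}{8 + 3 \cdot 58^{2}}} = \frac{1}{\left(-1\right) 58 \frac{1}{8 + 3 \cdot 3364}} = \frac{1}{\left(-1\right) 58 \frac{1}{8 + 10092}} = \frac{1}{\left(-1\right) 58 \cdot \frac{1}{10100}} = \frac{1}{- \frac{29}{5050}} = - \frac{5050}{29}$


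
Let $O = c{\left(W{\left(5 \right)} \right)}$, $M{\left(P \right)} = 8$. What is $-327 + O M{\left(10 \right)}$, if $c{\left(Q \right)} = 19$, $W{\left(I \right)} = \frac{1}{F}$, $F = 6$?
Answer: $-175$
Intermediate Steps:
$W{\left(I \right)} = \frac{1}{6}$
$O = 19$
$-327 + O M{\left(10 \right)} = -327 + 19 \cdot 8 = -327 + 152 = -175$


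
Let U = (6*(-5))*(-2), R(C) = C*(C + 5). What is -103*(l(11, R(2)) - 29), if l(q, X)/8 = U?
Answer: -46453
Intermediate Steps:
R(C) = C*(5 + C)
U = 60 (U = -30*(-2) = 60)
l(q, X) = 480 (l(q, X) = 8*60 = 480)
-103*(l(11, R(2)) - 29) = -103*(480 - 29) = -103*451 = -46453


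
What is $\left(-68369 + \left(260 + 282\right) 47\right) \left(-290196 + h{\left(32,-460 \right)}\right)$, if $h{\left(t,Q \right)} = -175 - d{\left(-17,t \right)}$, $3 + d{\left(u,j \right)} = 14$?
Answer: $12455935890$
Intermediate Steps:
$d{\left(u,j \right)} = 11$ ($d{\left(u,j \right)} = -3 + 14 = 11$)
$h{\left(t,Q \right)} = -186$ ($h{\left(t,Q \right)} = -175 - 11 = -186$)
$\left(-68369 + \left(260 + 282\right) 47\right) \left(-290196 + h{\left(32,-460 \right)}\right) = \left(-68369 + \left(260 + 282\right) 47\right) \left(-290196 - 186\right) = \left(-68369 + 542 \cdot 47\right) \left(-290382\right) = \left(-68369 + 25474\right) \left(-290382\right) = \left(-42895\right) \left(-290382\right) = 12455935890$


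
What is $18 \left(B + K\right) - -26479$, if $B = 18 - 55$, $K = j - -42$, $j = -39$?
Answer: $25867$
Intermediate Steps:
$K = 3$ ($K = -39 - -42 = -39 + 42 = 3$)
$B = -37$ ($B = 18 - 55 = -37$)
$18 \left(B + K\right) - -26479 = 18 \left(-37 + 3\right) - -26479 = 18 \left(-34\right) + 26479 = -612 + 26479 = 25867$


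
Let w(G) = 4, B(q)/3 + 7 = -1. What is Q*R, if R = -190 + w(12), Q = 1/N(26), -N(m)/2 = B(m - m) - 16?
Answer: -93/40 ≈ -2.3250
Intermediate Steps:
B(q) = -24 (B(q) = -21 + 3*(-1) = -21 - 3 = -24)
N(m) = 80 (N(m) = -2*(-24 - 16) = -2*(-40) = 80)
Q = 1/80 ≈ 0.012500
R = -186 (R = -190 + 4 = -186)
Q*R = (1/80)*(-186) = -93/40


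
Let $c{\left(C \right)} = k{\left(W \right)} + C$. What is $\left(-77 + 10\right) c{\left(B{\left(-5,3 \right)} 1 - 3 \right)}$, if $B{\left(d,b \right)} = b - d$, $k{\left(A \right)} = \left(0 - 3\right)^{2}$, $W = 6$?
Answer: $-938$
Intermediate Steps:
$k{\left(A \right)} = 9$ ($k{\left(A \right)} = \left(-3\right)^{2} = 9$)
$c{\left(C \right)} = 9 + C$
$\left(-77 + 10\right) c{\left(B{\left(-5,3 \right)} 1 - 3 \right)} = \left(-77 + 10\right) \left(9 - \left(3 - \left(3 - -5\right) 1\right)\right) = - 67 \left(9 - \left(3 - \left(3 + 5\right) 1\right)\right) = - 67 \left(9 + \left(8 \cdot 1 - 3\right)\right) = - 67 \left(9 + \left(8 - 3\right)\right) = - 67 \left(9 + 5\right) = \left(-67\right) 14 = -938$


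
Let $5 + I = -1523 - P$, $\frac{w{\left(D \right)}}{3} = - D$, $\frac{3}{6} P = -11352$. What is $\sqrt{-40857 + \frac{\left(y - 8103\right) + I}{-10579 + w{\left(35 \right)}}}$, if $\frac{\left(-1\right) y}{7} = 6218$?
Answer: $\frac{3 i \sqrt{129539266465}}{5342} \approx 202.12 i$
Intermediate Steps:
$P = -22704$ ($P = 2 \left(-11352\right) = -22704$)
$y = -43526$ ($y = \left(-7\right) 6218 = -43526$)
$w{\left(D \right)} = - 3 D$ ($w{\left(D \right)} = 3 \left(- D\right) = - 3 D$)
$I = 21176$ ($I = -5 - -21181 = -5 + \left(-1523 + 22704\right) = -5 + 21181 = 21176$)
$\sqrt{-40857 + \frac{\left(y - 8103\right) + I}{-10579 + w{\left(35 \right)}}} = \sqrt{-40857 + \frac{\left(-43526 - 8103\right) + 21176}{-10579 - 105}} = \sqrt{-40857 + \frac{-51629 + 21176}{-10579 - 105}} = \sqrt{-40857 - \frac{30453}{-10684}} = \sqrt{-40857 - - \frac{30453}{10684}} = \sqrt{-40857 + \frac{30453}{10684}} = \sqrt{- \frac{436485735}{10684}} = \frac{3 i \sqrt{129539266465}}{5342}$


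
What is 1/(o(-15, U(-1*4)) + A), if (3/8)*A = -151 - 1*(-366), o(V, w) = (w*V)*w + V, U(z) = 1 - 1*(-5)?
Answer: 3/55 ≈ 0.054545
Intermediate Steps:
U(z) = 6 (U(z) = 1 + 5 = 6)
o(V, w) = V + V*w**2 (o(V, w) = (V*w)*w + V = V*w**2 + V = V + V*w**2)
A = 1720/3 (A = 8*(-151 - 1*(-366))/3 = 8*(-151 + 366)/3 = (8/3)*215 = 1720/3 ≈ 573.33)
1/(o(-15, U(-1*4)) + A) = 1/(-15*(1 + 6**2) + 1720/3) = 1/(-15*(1 + 36) + 1720/3) = 1/(-15*37 + 1720/3) = 1/(-555 + 1720/3) = 1/(55/3) = 3/55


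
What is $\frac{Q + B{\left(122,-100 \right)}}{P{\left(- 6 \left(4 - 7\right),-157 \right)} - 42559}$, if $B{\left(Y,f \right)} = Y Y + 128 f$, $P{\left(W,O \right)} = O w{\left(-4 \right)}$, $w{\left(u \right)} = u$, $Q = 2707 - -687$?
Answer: $- \frac{1826}{13977} \approx -0.13064$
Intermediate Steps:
$Q = 3394$ ($Q = 2707 + 687 = 3394$)
$P{\left(W,O \right)} = - 4 O$ ($P{\left(W,O \right)} = O \left(-4\right) = - 4 O$)
$B{\left(Y,f \right)} = Y^{2} + 128 f$
$\frac{Q + B{\left(122,-100 \right)}}{P{\left(- 6 \left(4 - 7\right),-157 \right)} - 42559} = \frac{3394 + \left(122^{2} + 128 \left(-100\right)\right)}{\left(-4\right) \left(-157\right) - 42559} = \frac{3394 + \left(14884 - 12800\right)}{628 - 42559} = \frac{3394 + 2084}{-41931} = 5478 \left(- \frac{1}{41931}\right) = - \frac{1826}{13977}$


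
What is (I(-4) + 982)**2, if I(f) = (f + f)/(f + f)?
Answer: 966289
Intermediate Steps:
I(f) = 1 (I(f) = (2*f)/((2*f)) = (2*f)*(1/(2*f)) = 1)
(I(-4) + 982)**2 = (1 + 982)**2 = 983**2 = 966289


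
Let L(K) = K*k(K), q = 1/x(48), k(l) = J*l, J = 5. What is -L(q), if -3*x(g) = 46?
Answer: -45/2116 ≈ -0.021267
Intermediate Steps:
k(l) = 5*l
x(g) = -46/3 (x(g) = -⅓*46 = -46/3)
q = -3/46 (q = 1/(-46/3) = -3/46 ≈ -0.065217)
L(K) = 5*K² (L(K) = K*(5*K) = 5*K²)
-L(q) = -5*(-3/46)² = -5*9/2116 = -1*45/2116 = -45/2116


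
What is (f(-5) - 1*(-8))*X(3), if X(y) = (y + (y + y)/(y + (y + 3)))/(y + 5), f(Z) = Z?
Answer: 11/8 ≈ 1.3750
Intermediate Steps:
X(y) = (y + 2*y/(3 + 2*y))/(5 + y) (X(y) = (y + (2*y)/(y + (3 + y)))/(5 + y) = (y + (2*y)/(3 + 2*y))/(5 + y) = (y + 2*y/(3 + 2*y))/(5 + y))
(f(-5) - 1*(-8))*X(3) = (-5 - 1*(-8))*(3*(5 + 2*3)/(15 + 2*3² + 13*3)) = (-5 + 8)*(3*(5 + 6)/(15 + 2*9 + 39)) = 3*(3*11/(15 + 18 + 39)) = 3*(3*11/72) = 3*(3*(1/72)*11) = 3*(11/24) = 11/8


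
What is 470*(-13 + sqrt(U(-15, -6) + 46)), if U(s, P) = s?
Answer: -6110 + 470*sqrt(31) ≈ -3493.2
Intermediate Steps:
470*(-13 + sqrt(U(-15, -6) + 46)) = 470*(-13 + sqrt(-15 + 46)) = 470*(-13 + sqrt(31)) = -6110 + 470*sqrt(31)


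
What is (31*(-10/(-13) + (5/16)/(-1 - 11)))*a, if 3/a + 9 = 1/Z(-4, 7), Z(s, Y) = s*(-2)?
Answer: -57505/7384 ≈ -7.7878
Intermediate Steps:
Z(s, Y) = -2*s
a = -24/71 (a = 3/(-9 + 1/(-2*(-4))) = 3/(-9 + 1/8) = 3/(-9 + ⅛) = 3/(-71/8) = 3*(-8/71) = -24/71 ≈ -0.33803)
(31*(-10/(-13) + (5/16)/(-1 - 11)))*a = (31*(-10/(-13) + (5/16)/(-1 - 11)))*(-24/71) = (31*(-10*(-1/13) + (5*(1/16))/(-12)))*(-24/71) = (31*(10/13 + (5/16)*(-1/12)))*(-24/71) = (31*(10/13 - 5/192))*(-24/71) = (31*(1855/2496))*(-24/71) = (57505/2496)*(-24/71) = -57505/7384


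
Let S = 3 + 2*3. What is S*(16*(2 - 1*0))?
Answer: 288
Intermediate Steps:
S = 9 (S = 3 + 6 = 9)
S*(16*(2 - 1*0)) = 9*(16*(2 - 1*0)) = 9*(16*(2 + 0)) = 9*(16*2) = 9*32 = 288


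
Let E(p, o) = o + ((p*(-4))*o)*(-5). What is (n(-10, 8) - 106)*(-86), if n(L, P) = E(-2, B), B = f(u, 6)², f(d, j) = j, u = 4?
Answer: 129860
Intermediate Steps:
B = 36 (B = 6² = 36)
E(p, o) = o + 20*o*p (E(p, o) = o + ((-4*p)*o)*(-5) = o - 4*o*p*(-5) = o + 20*o*p)
n(L, P) = -1404 (n(L, P) = 36*(1 + 20*(-2)) = 36*(1 - 40) = 36*(-39) = -1404)
(n(-10, 8) - 106)*(-86) = (-1404 - 106)*(-86) = -1510*(-86) = 129860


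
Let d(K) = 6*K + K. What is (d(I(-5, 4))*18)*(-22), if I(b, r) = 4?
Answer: -11088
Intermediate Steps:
d(K) = 7*K
(d(I(-5, 4))*18)*(-22) = ((7*4)*18)*(-22) = (28*18)*(-22) = 504*(-22) = -11088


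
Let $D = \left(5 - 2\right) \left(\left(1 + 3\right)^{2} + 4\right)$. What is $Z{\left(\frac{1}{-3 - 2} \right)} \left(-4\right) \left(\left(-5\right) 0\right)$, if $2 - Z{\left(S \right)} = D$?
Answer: $0$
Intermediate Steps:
$D = 60$ ($D = 3 \left(4^{2} + 4\right) = 3 \left(16 + 4\right) = 3 \cdot 20 = 60$)
$Z{\left(S \right)} = -58$ ($Z{\left(S \right)} = 2 - 60 = -58$)
$Z{\left(\frac{1}{-3 - 2} \right)} \left(-4\right) \left(\left(-5\right) 0\right) = \left(-58\right) \left(-4\right) \left(\left(-5\right) 0\right) = 232 \cdot 0 = 0$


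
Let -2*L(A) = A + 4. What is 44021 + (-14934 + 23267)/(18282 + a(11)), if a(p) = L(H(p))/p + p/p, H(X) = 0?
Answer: 8853198994/201111 ≈ 44021.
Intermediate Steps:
L(A) = -2 - A/2 (L(A) = -(A + 4)/2 = -(4 + A)/2 = -2 - A/2)
a(p) = 1 - 2/p (a(p) = (-2 - ½*0)/p + p/p = (-2 + 0)/p + 1 = -2/p + 1 = 1 - 2/p)
44021 + (-14934 + 23267)/(18282 + a(11)) = 44021 + (-14934 + 23267)/(18282 + (-2 + 11)/11) = 44021 + 8333/(18282 + (1/11)*9) = 44021 + 8333/(18282 + 9/11) = 44021 + 8333/(201111/11) = 44021 + 8333*(11/201111) = 44021 + 91663/201111 = 8853198994/201111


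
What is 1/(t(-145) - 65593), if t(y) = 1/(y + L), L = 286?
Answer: -141/9248612 ≈ -1.5246e-5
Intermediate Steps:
t(y) = 1/(286 + y) (t(y) = 1/(y + 286) = 1/(286 + y))
1/(t(-145) - 65593) = 1/(1/(286 - 145) - 65593) = 1/(1/141 - 65593) = 1/(-9248612/141) = -141/9248612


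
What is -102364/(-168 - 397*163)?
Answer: 102364/64879 ≈ 1.5778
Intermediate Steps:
-102364/(-168 - 397*163) = -102364/(-168 - 64711) = -102364/(-64879) = -102364*(-1/64879) = 102364/64879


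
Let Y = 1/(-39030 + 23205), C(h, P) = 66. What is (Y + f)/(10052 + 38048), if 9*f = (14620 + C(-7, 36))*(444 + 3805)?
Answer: 329164293847/2283547500 ≈ 144.15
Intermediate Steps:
Y = -1/15825 (Y = 1/(-15825) = -1/15825 ≈ -6.3191e-5)
f = 62400814/9 (f = ((14620 + 66)*(444 + 3805))/9 = (14686*4249)/9 = (⅑)*62400814 = 62400814/9 ≈ 6.9334e+6)
(Y + f)/(10052 + 38048) = (-1/15825 + 62400814/9)/(10052 + 38048) = (329164293847/47475)/48100 = (329164293847/47475)*(1/48100) = 329164293847/2283547500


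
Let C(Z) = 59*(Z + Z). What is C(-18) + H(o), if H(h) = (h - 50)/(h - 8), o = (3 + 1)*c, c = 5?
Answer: -4253/2 ≈ -2126.5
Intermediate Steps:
C(Z) = 118*Z (C(Z) = 59*(2*Z) = 118*Z)
o = 20 (o = (3 + 1)*5 = 4*5 = 20)
H(h) = (-50 + h)/(-8 + h)
C(-18) + H(o) = 118*(-18) + (-50 + 20)/(-8 + 20) = -2124 - 30/12 = -2124 + (1/12)*(-30) = -2124 - 5/2 = -4253/2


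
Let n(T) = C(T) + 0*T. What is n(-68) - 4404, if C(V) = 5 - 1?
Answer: -4400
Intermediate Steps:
C(V) = 4
n(T) = 4 (n(T) = 4 + 0*T = 4 + 0 = 4)
n(-68) - 4404 = 4 - 4404 = -4400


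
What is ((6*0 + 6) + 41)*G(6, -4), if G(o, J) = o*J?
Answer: -1128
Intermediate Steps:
G(o, J) = J*o
((6*0 + 6) + 41)*G(6, -4) = ((6*0 + 6) + 41)*(-4*6) = ((0 + 6) + 41)*(-24) = (6 + 41)*(-24) = 47*(-24) = -1128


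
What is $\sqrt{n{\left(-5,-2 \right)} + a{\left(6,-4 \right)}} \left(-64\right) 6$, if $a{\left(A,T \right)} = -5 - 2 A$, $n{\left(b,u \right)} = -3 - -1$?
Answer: $- 384 i \sqrt{19} \approx - 1673.8 i$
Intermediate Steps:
$n{\left(b,u \right)} = -2$ ($n{\left(b,u \right)} = -3 + 1 = -2$)
$\sqrt{n{\left(-5,-2 \right)} + a{\left(6,-4 \right)}} \left(-64\right) 6 = \sqrt{-2 - 17} \left(-64\right) 6 = \sqrt{-19} \left(-64\right) 6 = i \sqrt{19} \left(-64\right) 6 = - 64 i \sqrt{19} \cdot 6 = - 384 i \sqrt{19}$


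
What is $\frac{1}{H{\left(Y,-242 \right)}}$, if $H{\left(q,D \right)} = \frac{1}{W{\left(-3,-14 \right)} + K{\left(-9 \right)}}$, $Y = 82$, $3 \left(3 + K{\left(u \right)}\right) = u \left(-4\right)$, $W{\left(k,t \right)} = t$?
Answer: $-5$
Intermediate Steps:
$K{\left(u \right)} = -3 - \frac{4 u}{3}$ ($K{\left(u \right)} = -3 + \frac{u \left(-4\right)}{3} = -3 + \frac{\left(-4\right) u}{3} = -3 - \frac{4 u}{3}$)
$H{\left(q,D \right)} = - \frac{1}{5}$ ($H{\left(q,D \right)} = \frac{1}{-14 - -9} = \frac{1}{-14 + \left(-3 + 12\right)} = \frac{1}{-14 + 9} = \frac{1}{-5} = - \frac{1}{5}$)
$\frac{1}{H{\left(Y,-242 \right)}} = \frac{1}{- \frac{1}{5}} = -5$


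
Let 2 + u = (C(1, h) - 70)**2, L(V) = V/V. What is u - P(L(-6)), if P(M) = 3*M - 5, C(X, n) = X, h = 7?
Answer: 4761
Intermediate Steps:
L(V) = 1
P(M) = -5 + 3*M
u = 4759 (u = -2 + (1 - 70)**2 = -2 + (-69)**2 = -2 + 4761 = 4759)
u - P(L(-6)) = 4759 - (-5 + 3*1) = 4759 - (-5 + 3) = 4759 - 1*(-2) = 4759 + 2 = 4761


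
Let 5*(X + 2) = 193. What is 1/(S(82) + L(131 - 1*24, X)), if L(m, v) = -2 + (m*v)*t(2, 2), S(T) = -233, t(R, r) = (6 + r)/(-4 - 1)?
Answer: -25/162523 ≈ -0.00015382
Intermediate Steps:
t(R, r) = -6/5 - r/5 (t(R, r) = (6 + r)/(-5) = (6 + r)*(-⅕) = -6/5 - r/5)
X = 183/5 (X = -2 + (⅕)*193 = -2 + 193/5 = 183/5 ≈ 36.600)
L(m, v) = -2 - 8*m*v/5 (L(m, v) = -2 + (m*v)*(-6/5 - ⅕*2) = -2 + (m*v)*(-6/5 - ⅖) = -2 + (m*v)*(-8/5) = -2 - 8*m*v/5)
1/(S(82) + L(131 - 1*24, X)) = 1/(-233 + (-2 - 8/5*(131 - 1*24)*183/5)) = 1/(-233 + (-2 - 8/5*(131 - 24)*183/5)) = 1/(-233 + (-2 - 8/5*107*183/5)) = 1/(-233 + (-2 - 156648/25)) = 1/(-233 - 156698/25) = 1/(-162523/25) = -25/162523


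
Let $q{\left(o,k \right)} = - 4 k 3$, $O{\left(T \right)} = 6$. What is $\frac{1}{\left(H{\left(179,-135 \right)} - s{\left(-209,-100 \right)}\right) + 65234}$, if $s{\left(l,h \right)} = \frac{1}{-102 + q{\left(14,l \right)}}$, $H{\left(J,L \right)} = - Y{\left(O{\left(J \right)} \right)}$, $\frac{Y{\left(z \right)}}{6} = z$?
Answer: $\frac{2406}{156866387} \approx 1.5338 \cdot 10^{-5}$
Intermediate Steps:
$q{\left(o,k \right)} = - 12 k$
$Y{\left(z \right)} = 6 z$
$H{\left(J,L \right)} = -36$ ($H{\left(J,L \right)} = - 6 \cdot 6 = \left(-1\right) 36 = -36$)
$s{\left(l,h \right)} = \frac{1}{-102 - 12 l}$
$\frac{1}{\left(H{\left(179,-135 \right)} - s{\left(-209,-100 \right)}\right) + 65234} = \frac{1}{\left(-36 - - \frac{1}{102 + 12 \left(-209\right)}\right) + 65234} = \frac{1}{\left(-36 - - \frac{1}{102 - 2508}\right) + 65234} = \frac{1}{\left(-36 - - \frac{1}{-2406}\right) + 65234} = \frac{1}{\left(-36 - \left(-1\right) \left(- \frac{1}{2406}\right)\right) + 65234} = \frac{1}{\left(-36 - \frac{1}{2406}\right) + 65234} = \frac{1}{- \frac{86617}{2406} + 65234} = \frac{1}{\frac{156866387}{2406}} = \frac{2406}{156866387}$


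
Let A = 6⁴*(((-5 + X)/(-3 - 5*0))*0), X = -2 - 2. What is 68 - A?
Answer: 68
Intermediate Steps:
X = -4
A = 0 (A = 6⁴*(((-5 - 4)/(-3 - 5*0))*0) = 1296*(-9/(-3 + 0)*0) = 1296*(-9/(-3)*0) = 1296*(-9*(-⅓)*0) = 1296*(3*0) = 1296*0 = 0)
68 - A = 68 - 1*0 = 68 + 0 = 68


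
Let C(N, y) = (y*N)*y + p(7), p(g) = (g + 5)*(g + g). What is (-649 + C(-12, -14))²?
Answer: 8025889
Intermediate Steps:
p(g) = 2*g*(5 + g) (p(g) = (5 + g)*(2*g) = 2*g*(5 + g))
C(N, y) = 168 + N*y² (C(N, y) = (y*N)*y + 2*7*(5 + 7) = (N*y)*y + 2*7*12 = N*y² + 168 = 168 + N*y²)
(-649 + C(-12, -14))² = (-649 + (168 - 12*(-14)²))² = (-649 + (168 - 12*196))² = (-649 + (168 - 2352))² = (-649 - 2184)² = (-2833)² = 8025889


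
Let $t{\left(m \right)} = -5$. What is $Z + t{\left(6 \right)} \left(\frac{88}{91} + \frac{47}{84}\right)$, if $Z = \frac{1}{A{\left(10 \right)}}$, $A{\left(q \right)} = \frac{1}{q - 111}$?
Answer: $- \frac{118627}{1092} \approx -108.63$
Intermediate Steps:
$A{\left(q \right)} = \frac{1}{-111 + q}$
$Z = -101$ ($Z = \frac{1}{\frac{1}{-111 + 10}} = \frac{1}{\frac{1}{-101}} = \frac{1}{- \frac{1}{101}} = -101$)
$Z + t{\left(6 \right)} \left(\frac{88}{91} + \frac{47}{84}\right) = -101 - 5 \left(\frac{88}{91} + \frac{47}{84}\right) = -101 - \frac{8335}{1092} = - \frac{118627}{1092}$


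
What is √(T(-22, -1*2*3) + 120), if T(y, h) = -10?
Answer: √110 ≈ 10.488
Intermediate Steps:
√(T(-22, -1*2*3) + 120) = √(-10 + 120) = √110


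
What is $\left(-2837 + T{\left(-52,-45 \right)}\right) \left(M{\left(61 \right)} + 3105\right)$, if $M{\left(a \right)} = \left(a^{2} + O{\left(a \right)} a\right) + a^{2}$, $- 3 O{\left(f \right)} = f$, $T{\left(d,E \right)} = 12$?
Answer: $- \frac{78874000}{3} \approx -2.6291 \cdot 10^{7}$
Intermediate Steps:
$O{\left(f \right)} = - \frac{f}{3}$
$M{\left(a \right)} = \frac{5 a^{2}}{3}$ ($M{\left(a \right)} = \left(a^{2} + - \frac{a}{3} a\right) + a^{2} = \left(a^{2} - \frac{a^{2}}{3}\right) + a^{2} = \frac{2 a^{2}}{3} + a^{2} = \frac{5 a^{2}}{3}$)
$\left(-2837 + T{\left(-52,-45 \right)}\right) \left(M{\left(61 \right)} + 3105\right) = \left(-2837 + 12\right) \left(\frac{5 \cdot 61^{2}}{3} + 3105\right) = - 2825 \left(\frac{5}{3} \cdot 3721 + 3105\right) = - 2825 \left(\frac{18605}{3} + 3105\right) = \left(-2825\right) \frac{27920}{3} = - \frac{78874000}{3}$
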